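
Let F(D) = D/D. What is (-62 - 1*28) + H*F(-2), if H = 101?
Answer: 11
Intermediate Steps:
F(D) = 1
(-62 - 1*28) + H*F(-2) = (-62 - 1*28) + 101*1 = (-62 - 28) + 101 = -90 + 101 = 11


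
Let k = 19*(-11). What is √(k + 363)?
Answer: √154 ≈ 12.410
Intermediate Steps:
k = -209
√(k + 363) = √(-209 + 363) = √154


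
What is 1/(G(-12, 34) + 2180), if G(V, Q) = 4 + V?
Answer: 1/2172 ≈ 0.00046040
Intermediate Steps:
1/(G(-12, 34) + 2180) = 1/((4 - 12) + 2180) = 1/(-8 + 2180) = 1/2172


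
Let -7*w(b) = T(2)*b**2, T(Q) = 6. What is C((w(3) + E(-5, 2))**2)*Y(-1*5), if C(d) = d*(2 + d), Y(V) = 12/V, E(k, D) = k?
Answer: -762221988/12005 ≈ -63492.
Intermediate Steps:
w(b) = -6*b**2/7
C((w(3) + E(-5, 2))**2)*Y(-1*5) = ((-6/7*3**2 - 5)**2*(2 + (-6/7*3**2 - 5)**2))*(12/((-1*5))) = ((-6/7*9 - 5)**2*(2 + (-6/7*9 - 5)**2))*(12/(-5)) = ((-54/7 - 5)**2*(2 + (-54/7 - 5)**2))*(12*(-1/5)) = ((-89/7)**2*(2 + (-89/7)**2))*(-12/5) = (7921*(2 + 7921/49)/49)*(-12/5) = ((7921/49)*(8019/49))*(-12/5) = (63518499/2401)*(-12/5) = -762221988/12005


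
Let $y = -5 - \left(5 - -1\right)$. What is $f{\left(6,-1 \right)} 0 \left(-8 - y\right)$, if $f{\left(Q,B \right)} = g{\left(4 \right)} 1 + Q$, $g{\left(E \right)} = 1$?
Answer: $0$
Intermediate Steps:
$f{\left(Q,B \right)} = 1 + Q$ ($f{\left(Q,B \right)} = 1 \cdot 1 + Q = 1 + Q$)
$y = -11$ ($y = -5 - \left(5 + 1\right) = -5 - 6 = -11$)
$f{\left(6,-1 \right)} 0 \left(-8 - y\right) = \left(1 + 6\right) 0 \left(-8 - -11\right) = 7 \cdot 0 \left(-8 + 11\right) = 0 \cdot 3 = 0$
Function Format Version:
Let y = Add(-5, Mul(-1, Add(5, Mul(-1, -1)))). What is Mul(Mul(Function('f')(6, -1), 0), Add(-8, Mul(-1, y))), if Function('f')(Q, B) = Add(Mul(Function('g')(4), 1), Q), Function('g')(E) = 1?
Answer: 0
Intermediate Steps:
Function('f')(Q, B) = Add(1, Q) (Function('f')(Q, B) = Add(Mul(1, 1), Q) = Add(1, Q))
y = -11 (y = Add(-5, Mul(-1, Add(5, 1))) = Add(-5, Mul(-1, 6)) = Add(-5, -6) = -11)
Mul(Mul(Function('f')(6, -1), 0), Add(-8, Mul(-1, y))) = Mul(Mul(Add(1, 6), 0), Add(-8, Mul(-1, -11))) = Mul(Mul(7, 0), Add(-8, 11)) = Mul(0, 3) = 0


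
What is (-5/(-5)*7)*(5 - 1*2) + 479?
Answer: 500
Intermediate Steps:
(-5/(-5)*7)*(5 - 1*2) + 479 = (-5*(-⅕)*7)*(5 - 2) + 479 = (1*7)*3 + 479 = 7*3 + 479 = 21 + 479 = 500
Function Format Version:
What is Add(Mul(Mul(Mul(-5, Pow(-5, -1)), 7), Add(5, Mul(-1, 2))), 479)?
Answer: 500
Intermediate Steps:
Add(Mul(Mul(Mul(-5, Pow(-5, -1)), 7), Add(5, Mul(-1, 2))), 479) = Add(Mul(Mul(Mul(-5, Rational(-1, 5)), 7), Add(5, -2)), 479) = Add(Mul(Mul(1, 7), 3), 479) = Add(Mul(7, 3), 479) = Add(21, 479) = 500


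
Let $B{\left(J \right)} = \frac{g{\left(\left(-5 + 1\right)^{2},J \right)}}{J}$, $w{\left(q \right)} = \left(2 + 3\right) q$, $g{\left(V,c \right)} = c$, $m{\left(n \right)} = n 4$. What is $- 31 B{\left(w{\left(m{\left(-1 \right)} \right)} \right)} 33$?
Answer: $-1023$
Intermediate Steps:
$m{\left(n \right)} = 4 n$
$w{\left(q \right)} = 5 q$
$B{\left(J \right)} = 1$ ($B{\left(J \right)} = \frac{J}{J} = 1$)
$- 31 B{\left(w{\left(m{\left(-1 \right)} \right)} \right)} 33 = \left(-31\right) 1 \cdot 33 = \left(-31\right) 33 = -1023$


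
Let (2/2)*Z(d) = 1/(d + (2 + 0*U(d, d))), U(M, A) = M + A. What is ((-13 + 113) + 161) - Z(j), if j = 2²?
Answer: 1565/6 ≈ 260.83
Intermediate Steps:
U(M, A) = A + M
j = 4
Z(d) = 1/(2 + d) (Z(d) = 1/(d + (2 + 0*(d + d))) = 1/(d + (2 + 0*(2*d))) = 1/(d + (2 + 0)) = 1/(d + 2) = 1/(2 + d))
((-13 + 113) + 161) - Z(j) = ((-13 + 113) + 161) - 1/(2 + 4) = (100 + 161) - 1/6 = 261 - 1*⅙ = 261 - ⅙ = 1565/6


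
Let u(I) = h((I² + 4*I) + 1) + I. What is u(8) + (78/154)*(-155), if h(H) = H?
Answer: 2040/77 ≈ 26.493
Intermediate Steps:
u(I) = 1 + I² + 5*I (u(I) = ((I² + 4*I) + 1) + I = (1 + I² + 4*I) + I = 1 + I² + 5*I)
u(8) + (78/154)*(-155) = (1 + 8² + 5*8) + (78/154)*(-155) = (1 + 64 + 40) + (78*(1/154))*(-155) = 105 + (39/77)*(-155) = 105 - 6045/77 = 2040/77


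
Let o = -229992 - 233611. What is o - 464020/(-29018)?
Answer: -6726183917/14509 ≈ -4.6359e+5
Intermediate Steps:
o = -463603
o - 464020/(-29018) = -463603 - 464020/(-29018) = -463603 - 464020*(-1)/29018 = -463603 - 1*(-232010/14509) = -463603 + 232010/14509 = -6726183917/14509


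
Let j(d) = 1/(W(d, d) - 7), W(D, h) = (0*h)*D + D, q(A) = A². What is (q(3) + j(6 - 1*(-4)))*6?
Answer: 56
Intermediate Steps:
W(D, h) = D (W(D, h) = 0*D + D = 0 + D = D)
j(d) = 1/(-7 + d) (j(d) = 1/(d - 7) = 1/(-7 + d))
(q(3) + j(6 - 1*(-4)))*6 = (3² + 1/(-7 + (6 - 1*(-4))))*6 = (9 + 1/(-7 + (6 + 4)))*6 = (9 + 1/(-7 + 10))*6 = (9 + 1/3)*6 = (9 + ⅓)*6 = (28/3)*6 = 56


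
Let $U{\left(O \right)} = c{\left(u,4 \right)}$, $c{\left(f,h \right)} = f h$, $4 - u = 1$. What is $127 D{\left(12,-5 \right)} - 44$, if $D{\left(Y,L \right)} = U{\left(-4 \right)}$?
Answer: $1480$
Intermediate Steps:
$u = 3$ ($u = 4 - 1 = 3$)
$U{\left(O \right)} = 12$ ($U{\left(O \right)} = 3 \cdot 4 = 12$)
$D{\left(Y,L \right)} = 12$
$127 D{\left(12,-5 \right)} - 44 = 127 \cdot 12 - 44 = 1524 - 44 = 1480$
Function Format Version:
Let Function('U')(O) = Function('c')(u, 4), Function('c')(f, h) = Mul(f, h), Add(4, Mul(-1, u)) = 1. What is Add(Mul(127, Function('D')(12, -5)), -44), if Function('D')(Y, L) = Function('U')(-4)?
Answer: 1480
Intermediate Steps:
u = 3 (u = Add(4, Mul(-1, 1)) = Add(4, -1) = 3)
Function('U')(O) = 12 (Function('U')(O) = Mul(3, 4) = 12)
Function('D')(Y, L) = 12
Add(Mul(127, Function('D')(12, -5)), -44) = Add(Mul(127, 12), -44) = Add(1524, -44) = 1480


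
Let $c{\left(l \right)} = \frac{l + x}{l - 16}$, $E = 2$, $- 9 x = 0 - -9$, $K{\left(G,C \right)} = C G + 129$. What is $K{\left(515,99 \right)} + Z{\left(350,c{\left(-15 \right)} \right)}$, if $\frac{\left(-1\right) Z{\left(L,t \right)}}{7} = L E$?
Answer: $46214$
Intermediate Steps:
$K{\left(G,C \right)} = 129 + C G$
$x = -1$ ($x = - \frac{0 - -9}{9} = - \frac{0 + 9}{9} = \left(- \frac{1}{9}\right) 9 = -1$)
$c{\left(l \right)} = \frac{-1 + l}{-16 + l}$ ($c{\left(l \right)} = \frac{l - 1}{l - 16} = \frac{-1 + l}{-16 + l}$)
$Z{\left(L,t \right)} = - 14 L$ ($Z{\left(L,t \right)} = - 7 L 2 = - 7 \cdot 2 L = - 14 L$)
$K{\left(515,99 \right)} + Z{\left(350,c{\left(-15 \right)} \right)} = \left(129 + 99 \cdot 515\right) - 4900 = \left(129 + 50985\right) - 4900 = 51114 - 4900 = 46214$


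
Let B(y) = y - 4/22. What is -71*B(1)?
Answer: -639/11 ≈ -58.091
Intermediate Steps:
B(y) = -2/11 + y (B(y) = y - 4*1/22 = y - 2/11 = -2/11 + y)
-71*B(1) = -71*(-2/11 + 1) = -71*9/11 = -639/11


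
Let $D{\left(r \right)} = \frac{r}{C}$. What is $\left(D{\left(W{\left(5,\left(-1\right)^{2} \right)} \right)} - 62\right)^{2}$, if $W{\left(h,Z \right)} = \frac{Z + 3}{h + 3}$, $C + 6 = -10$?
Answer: $\frac{3940225}{1024} \approx 3847.9$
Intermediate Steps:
$C = -16$ ($C = -6 - 10 = -16$)
$W{\left(h,Z \right)} = \frac{3 + Z}{3 + h}$
$D{\left(r \right)} = - \frac{r}{16}$ ($D{\left(r \right)} = \frac{r}{-16} = r \left(- \frac{1}{16}\right) = - \frac{r}{16}$)
$\left(D{\left(W{\left(5,\left(-1\right)^{2} \right)} \right)} - 62\right)^{2} = \left(- \frac{\frac{1}{3 + 5} \left(3 + \left(-1\right)^{2}\right)}{16} - 62\right)^{2} = \left(- \frac{\frac{1}{8} \left(3 + 1\right)}{16} - 62\right)^{2} = \left(- \frac{\frac{1}{8} \cdot 4}{16} - 62\right)^{2} = \left(\left(- \frac{1}{16}\right) \frac{1}{2} - 62\right)^{2} = \left(- \frac{1}{32} - 62\right)^{2} = \left(- \frac{1985}{32}\right)^{2} = \frac{3940225}{1024}$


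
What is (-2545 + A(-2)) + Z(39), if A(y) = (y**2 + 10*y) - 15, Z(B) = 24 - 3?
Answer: -2555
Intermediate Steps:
Z(B) = 21
A(y) = -15 + y**2 + 10*y
(-2545 + A(-2)) + Z(39) = (-2545 + (-15 + (-2)**2 + 10*(-2))) + 21 = (-2545 + (-15 + 4 - 20)) + 21 = (-2545 - 31) + 21 = -2576 + 21 = -2555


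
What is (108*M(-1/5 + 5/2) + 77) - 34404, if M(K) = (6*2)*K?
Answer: -156731/5 ≈ -31346.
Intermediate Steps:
M(K) = 12*K
(108*M(-1/5 + 5/2) + 77) - 34404 = (108*(12*(-1/5 + 5/2)) + 77) - 34404 = (108*(12*(23/10)) + 77) - 34404 = (108*(138/5) + 77) - 34404 = (14904/5 + 77) - 34404 = 15289/5 - 34404 = -156731/5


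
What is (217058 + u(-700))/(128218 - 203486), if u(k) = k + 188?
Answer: -108273/37634 ≈ -2.8770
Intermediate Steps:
u(k) = 188 + k
(217058 + u(-700))/(128218 - 203486) = (217058 + (188 - 700))/(128218 - 203486) = (217058 - 512)/(-75268) = 216546*(-1/75268) = -108273/37634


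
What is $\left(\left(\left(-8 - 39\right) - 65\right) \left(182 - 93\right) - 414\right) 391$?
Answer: $-4059362$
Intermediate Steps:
$\left(\left(\left(-8 - 39\right) - 65\right) \left(182 - 93\right) - 414\right) 391 = \left(\left(\left(-8 - 39\right) - 65\right) 89 - 414\right) 391 = \left(\left(-47 - 65\right) 89 - 414\right) 391 = \left(\left(-112\right) 89 - 414\right) 391 = \left(-9968 - 414\right) 391 = \left(-10382\right) 391 = -4059362$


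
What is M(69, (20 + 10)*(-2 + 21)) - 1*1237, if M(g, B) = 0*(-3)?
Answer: -1237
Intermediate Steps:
M(g, B) = 0
M(69, (20 + 10)*(-2 + 21)) - 1*1237 = 0 - 1*1237 = 0 - 1237 = -1237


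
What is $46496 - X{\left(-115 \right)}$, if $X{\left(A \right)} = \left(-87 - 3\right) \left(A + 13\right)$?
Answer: $37316$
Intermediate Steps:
$X{\left(A \right)} = -1170 - 90 A$ ($X{\left(A \right)} = \left(-87 - 3\right) \left(13 + A\right) = - 90 \left(13 + A\right) = -1170 - 90 A$)
$46496 - X{\left(-115 \right)} = 46496 - \left(-1170 - -10350\right) = 46496 - \left(-1170 + 10350\right) = 46496 - 9180 = 37316$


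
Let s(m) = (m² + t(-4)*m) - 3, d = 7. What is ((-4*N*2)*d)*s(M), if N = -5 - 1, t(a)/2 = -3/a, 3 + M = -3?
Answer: 8064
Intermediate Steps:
M = -6 (M = -3 - 3 = -6)
t(a) = -6/a (t(a) = 2*(-3/a) = -6/a)
N = -6
s(m) = -3 + m² + 3*m/2 (s(m) = (m² + (-6/(-4))*m) - 3 = (m² + (-6*(-¼))*m) - 3 = (m² + 3*m/2) - 3 = -3 + m² + 3*m/2)
((-4*N*2)*d)*s(M) = ((-4*(-6)*2)*7)*(-3 + (-6)² + (3/2)*(-6)) = ((24*2)*7)*(-3 + 36 - 9) = (48*7)*24 = 336*24 = 8064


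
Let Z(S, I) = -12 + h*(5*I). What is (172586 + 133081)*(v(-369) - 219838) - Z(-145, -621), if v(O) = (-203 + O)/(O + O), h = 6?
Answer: -2755075622046/41 ≈ -6.7197e+10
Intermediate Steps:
Z(S, I) = -12 + 30*I (Z(S, I) = -12 + 6*(5*I) = -12 + 30*I)
v(O) = (-203 + O)/(2*O) (v(O) = (-203 + O)/((2*O)) = (-203 + O)*(1/(2*O)) = (-203 + O)/(2*O))
(172586 + 133081)*(v(-369) - 219838) - Z(-145, -621) = (172586 + 133081)*((½)*(-203 - 369)/(-369) - 219838) - (-12 + 30*(-621)) = 305667*((½)*(-1/369)*(-572) - 219838) - (-12 - 18630) = 305667*(286/369 - 219838) - 1*(-18642) = 305667*(-81119936/369) + 18642 = -2755076386368/41 + 18642 = -2755075622046/41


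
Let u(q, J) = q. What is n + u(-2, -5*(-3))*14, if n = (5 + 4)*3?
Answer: -1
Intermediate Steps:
n = 27 (n = 9*3 = 27)
n + u(-2, -5*(-3))*14 = 27 - 2*14 = 27 - 28 = -1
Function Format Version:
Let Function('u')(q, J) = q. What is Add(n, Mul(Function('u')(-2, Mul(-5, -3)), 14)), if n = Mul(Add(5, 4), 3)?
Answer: -1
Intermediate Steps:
n = 27 (n = Mul(9, 3) = 27)
Add(n, Mul(Function('u')(-2, Mul(-5, -3)), 14)) = Add(27, Mul(-2, 14)) = Add(27, -28) = -1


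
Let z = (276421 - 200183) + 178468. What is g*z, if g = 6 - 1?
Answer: 1273530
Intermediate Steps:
g = 5
z = 254706 (z = 76238 + 178468 = 254706)
g*z = 5*254706 = 1273530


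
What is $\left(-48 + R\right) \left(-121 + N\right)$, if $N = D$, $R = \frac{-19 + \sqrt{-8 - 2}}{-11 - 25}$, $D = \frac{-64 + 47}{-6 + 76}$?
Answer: $\frac{1611587}{280} + \frac{943 i \sqrt{10}}{280} \approx 5755.7 + 10.65 i$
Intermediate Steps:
$D = - \frac{17}{70} \approx -0.24286$
$R = \frac{19}{36} - \frac{i \sqrt{10}}{36}$ ($R = \frac{-19 + \sqrt{-10}}{-36} = \left(-19 + i \sqrt{10}\right) \left(- \frac{1}{36}\right) = \frac{19}{36} - \frac{i \sqrt{10}}{36} \approx 0.52778 - 0.087841 i$)
$N = - \frac{17}{70} \approx -0.24286$
$\left(-48 + R\right) \left(-121 + N\right) = \left(-48 + \left(\frac{19}{36} - \frac{i \sqrt{10}}{36}\right)\right) \left(-121 - \frac{17}{70}\right) = \left(- \frac{1709}{36} - \frac{i \sqrt{10}}{36}\right) \left(- \frac{8487}{70}\right) = \frac{1611587}{280} + \frac{943 i \sqrt{10}}{280}$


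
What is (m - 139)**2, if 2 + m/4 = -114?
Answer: 363609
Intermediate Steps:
m = -464 (m = -8 + 4*(-114) = -8 - 456 = -464)
(m - 139)**2 = (-464 - 139)**2 = (-603)**2 = 363609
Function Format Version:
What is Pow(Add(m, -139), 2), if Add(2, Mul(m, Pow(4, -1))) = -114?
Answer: 363609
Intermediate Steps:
m = -464 (m = Add(-8, Mul(4, -114)) = Add(-8, -456) = -464)
Pow(Add(m, -139), 2) = Pow(Add(-464, -139), 2) = Pow(-603, 2) = 363609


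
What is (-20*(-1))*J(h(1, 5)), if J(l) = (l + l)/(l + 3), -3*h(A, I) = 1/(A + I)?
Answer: -40/53 ≈ -0.75472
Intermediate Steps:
h(A, I) = -1/(3*(A + I))
J(l) = 2*l/(3 + l) (J(l) = (2*l)/(3 + l) = 2*l/(3 + l))
(-20*(-1))*J(h(1, 5)) = (-20*(-1))*(2*(-1/(3*1 + 3*5))/(3 - 1/(3*1 + 3*5))) = 20*(2*(-1/(3 + 15))/(3 - 1/(3 + 15))) = 20*(2*(-1/18)/(3 - 1/18)) = 20*(2*(-1/18)/(53/18)) = 20*(2*(-1/18)*(18/53)) = 20*(-2/53) = -40/53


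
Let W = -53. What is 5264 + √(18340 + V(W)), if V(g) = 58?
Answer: 5264 + √18398 ≈ 5399.6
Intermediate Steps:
5264 + √(18340 + V(W)) = 5264 + √(18340 + 58) = 5264 + √18398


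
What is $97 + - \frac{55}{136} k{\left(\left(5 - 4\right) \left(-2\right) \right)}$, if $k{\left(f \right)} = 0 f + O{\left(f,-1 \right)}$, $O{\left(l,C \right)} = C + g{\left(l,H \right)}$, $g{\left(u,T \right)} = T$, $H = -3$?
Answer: $\frac{3353}{34} \approx 98.618$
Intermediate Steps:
$O{\left(l,C \right)} = -3 + C$ ($O{\left(l,C \right)} = C - 3 = -3 + C$)
$k{\left(f \right)} = -4$ ($k{\left(f \right)} = 0 f - 4 = 0 - 4 = -4$)
$97 + - \frac{55}{136} k{\left(\left(5 - 4\right) \left(-2\right) \right)} = 97 + - \frac{55}{136} \left(-4\right) = 97 + \left(-55\right) \frac{1}{136} \left(-4\right) = 97 - - \frac{55}{34} = 97 + \frac{55}{34} = \frac{3353}{34}$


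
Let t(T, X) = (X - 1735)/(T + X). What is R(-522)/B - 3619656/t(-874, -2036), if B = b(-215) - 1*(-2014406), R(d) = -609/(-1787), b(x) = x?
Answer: -1404176585721793103/502710517941 ≈ -2.7932e+6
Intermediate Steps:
R(d) = 609/1787 (R(d) = -609*(-1/1787) = 609/1787)
t(T, X) = (-1735 + X)/(T + X)
B = 2014191 (B = -215 - 1*(-2014406) = -215 + 2014406 = 2014191)
R(-522)/B - 3619656/t(-874, -2036) = (609/1787)/2014191 - 3619656*(-874 - 2036)/(-1735 - 2036) = (609/1787)*(1/2014191) - 3619656/(-3771/(-2910)) = 203/1199786439 - 3619656/((-1/2910*(-3771))) = 203/1199786439 - 3619656/1257/970 = 203/1199786439 - 3619656*970/1257 = 203/1199786439 - 1170355440/419 = -1404176585721793103/502710517941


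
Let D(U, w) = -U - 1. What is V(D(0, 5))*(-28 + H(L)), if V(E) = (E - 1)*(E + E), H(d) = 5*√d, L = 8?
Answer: -112 + 40*√2 ≈ -55.431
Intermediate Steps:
D(U, w) = -1 - U
V(E) = 2*E*(-1 + E) (V(E) = (-1 + E)*(2*E) = 2*E*(-1 + E))
V(D(0, 5))*(-28 + H(L)) = (2*(-1 - 1*0)*(-1 + (-1 - 1*0)))*(-28 + 5*√8) = (2*(-1 + 0)*(-1 + (-1 + 0)))*(-28 + 5*(2*√2)) = (2*(-1)*(-1 - 1))*(-28 + 10*√2) = (2*(-1)*(-2))*(-28 + 10*√2) = 4*(-28 + 10*√2) = -112 + 40*√2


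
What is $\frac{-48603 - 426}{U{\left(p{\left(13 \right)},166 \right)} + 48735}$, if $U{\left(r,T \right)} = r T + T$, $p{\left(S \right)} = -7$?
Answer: $- \frac{16343}{15913} \approx -1.027$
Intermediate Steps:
$U{\left(r,T \right)} = T + T r$ ($U{\left(r,T \right)} = T r + T = T + T r$)
$\frac{-48603 - 426}{U{\left(p{\left(13 \right)},166 \right)} + 48735} = \frac{-48603 - 426}{166 \left(1 - 7\right) + 48735} = - \frac{49029}{166 \left(-6\right) + 48735} = - \frac{49029}{-996 + 48735} = - \frac{49029}{47739} = \left(-49029\right) \frac{1}{47739} = - \frac{16343}{15913}$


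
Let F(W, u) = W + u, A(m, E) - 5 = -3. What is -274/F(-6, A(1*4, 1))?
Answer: 137/2 ≈ 68.500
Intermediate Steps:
A(m, E) = 2 (A(m, E) = 5 - 3 = 2)
-274/F(-6, A(1*4, 1)) = -274/(-6 + 2) = -274/(-4) = -274*(-¼) = 137/2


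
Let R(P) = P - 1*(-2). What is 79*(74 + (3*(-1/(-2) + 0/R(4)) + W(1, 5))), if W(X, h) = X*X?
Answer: 12087/2 ≈ 6043.5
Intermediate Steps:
R(P) = 2 + P (R(P) = P + 2 = 2 + P)
W(X, h) = X**2
79*(74 + (3*(-1/(-2) + 0/R(4)) + W(1, 5))) = 79*(74 + (3*(-1/(-2) + 0/(2 + 4)) + 1**2)) = 79*(74 + (3*(-1*(-1/2) + 0/6) + 1)) = 79*(74 + (3*(1/2 + 0*(1/6)) + 1)) = 79*(74 + (3*(1/2 + 0) + 1)) = 79*(74 + (3*(1/2) + 1)) = 79*(74 + (3/2 + 1)) = 79*(74 + 5/2) = 79*(153/2) = 12087/2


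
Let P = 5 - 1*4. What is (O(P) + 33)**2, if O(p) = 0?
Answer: 1089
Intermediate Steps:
P = 1 (P = 5 - 4 = 1)
(O(P) + 33)**2 = (0 + 33)**2 = 33**2 = 1089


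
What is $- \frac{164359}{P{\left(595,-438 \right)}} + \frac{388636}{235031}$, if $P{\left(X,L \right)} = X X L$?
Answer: $\frac{60301674096329}{36444600201450} \approx 1.6546$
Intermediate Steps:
$P{\left(X,L \right)} = L X^{2}$ ($P{\left(X,L \right)} = X L X = L X^{2}$)
$- \frac{164359}{P{\left(595,-438 \right)}} + \frac{388636}{235031} = - \frac{164359}{\left(-438\right) 595^{2}} + \frac{388636}{235031} = - \frac{164359}{\left(-438\right) 354025} + 388636 \cdot \frac{1}{235031} = - \frac{164359}{-155062950} + \frac{388636}{235031} = \left(-164359\right) \left(- \frac{1}{155062950}\right) + \frac{388636}{235031} = \frac{164359}{155062950} + \frac{388636}{235031} = \frac{60301674096329}{36444600201450}$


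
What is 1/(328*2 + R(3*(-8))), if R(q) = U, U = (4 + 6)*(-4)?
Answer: 1/616 ≈ 0.0016234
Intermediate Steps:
U = -40 (U = 10*(-4) = -40)
R(q) = -40
1/(328*2 + R(3*(-8))) = 1/(328*2 - 40) = 1/(656 - 40) = 1/616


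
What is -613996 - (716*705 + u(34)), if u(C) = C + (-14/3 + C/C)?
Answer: -3356419/3 ≈ -1.1188e+6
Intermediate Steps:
u(C) = -11/3 + C (u(C) = C + (-14*⅓ + 1) = C + (-14/3 + 1) = C - 11/3 = -11/3 + C)
-613996 - (716*705 + u(34)) = -613996 - (716*705 + (-11/3 + 34)) = -613996 - (504780 + 91/3) = -613996 - 1*1514431/3 = -613996 - 1514431/3 = -3356419/3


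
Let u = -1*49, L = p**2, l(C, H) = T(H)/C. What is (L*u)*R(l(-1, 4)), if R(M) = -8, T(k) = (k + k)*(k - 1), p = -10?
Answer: 39200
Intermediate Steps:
T(k) = 2*k*(-1 + k) (T(k) = (2*k)*(-1 + k) = 2*k*(-1 + k))
l(C, H) = 2*H*(-1 + H)/C (l(C, H) = (2*H*(-1 + H))/C = 2*H*(-1 + H)/C)
L = 100 (L = (-10)**2 = 100)
u = -49
(L*u)*R(l(-1, 4)) = (100*(-49))*(-8) = -4900*(-8) = 39200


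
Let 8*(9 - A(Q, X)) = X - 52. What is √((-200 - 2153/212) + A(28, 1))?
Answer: I*√8754222/212 ≈ 13.956*I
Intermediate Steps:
A(Q, X) = 31/2 - X/8 (A(Q, X) = 9 - (X - 52)/8 = 9 - (-52 + X)/8 = 9 + (13/2 - X/8) = 31/2 - X/8)
√((-200 - 2153/212) + A(28, 1)) = √((-200 - 2153/212) + (31/2 - ⅛*1)) = √((-200 - 2153/212) + (31/2 - ⅛)) = √((-200 - 1*2153/212) + 123/8) = √((-200 - 2153/212) + 123/8) = √(-44553/212 + 123/8) = √(-82587/424) = I*√8754222/212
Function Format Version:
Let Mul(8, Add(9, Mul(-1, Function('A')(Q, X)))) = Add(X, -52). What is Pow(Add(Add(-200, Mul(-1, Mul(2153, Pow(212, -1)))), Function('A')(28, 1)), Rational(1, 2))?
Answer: Mul(Rational(1, 212), I, Pow(8754222, Rational(1, 2))) ≈ Mul(13.956, I)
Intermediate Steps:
Function('A')(Q, X) = Add(Rational(31, 2), Mul(Rational(-1, 8), X)) (Function('A')(Q, X) = Add(9, Mul(Rational(-1, 8), Add(X, -52))) = Add(9, Mul(Rational(-1, 8), Add(-52, X))) = Add(9, Add(Rational(13, 2), Mul(Rational(-1, 8), X))) = Add(Rational(31, 2), Mul(Rational(-1, 8), X)))
Pow(Add(Add(-200, Mul(-1, Mul(2153, Pow(212, -1)))), Function('A')(28, 1)), Rational(1, 2)) = Pow(Add(Add(-200, Mul(-1, Mul(2153, Pow(212, -1)))), Add(Rational(31, 2), Mul(Rational(-1, 8), 1))), Rational(1, 2)) = Pow(Add(Add(-200, Mul(-1, Mul(2153, Rational(1, 212)))), Add(Rational(31, 2), Rational(-1, 8))), Rational(1, 2)) = Pow(Add(Add(-200, Mul(-1, Rational(2153, 212))), Rational(123, 8)), Rational(1, 2)) = Pow(Add(Add(-200, Rational(-2153, 212)), Rational(123, 8)), Rational(1, 2)) = Pow(Add(Rational(-44553, 212), Rational(123, 8)), Rational(1, 2)) = Pow(Rational(-82587, 424), Rational(1, 2)) = Mul(Rational(1, 212), I, Pow(8754222, Rational(1, 2)))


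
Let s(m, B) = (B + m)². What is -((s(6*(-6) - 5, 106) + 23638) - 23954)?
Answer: -3909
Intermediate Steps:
-((s(6*(-6) - 5, 106) + 23638) - 23954) = -(((106 + (6*(-6) - 5))² + 23638) - 23954) = -(((106 + (-36 - 5))² + 23638) - 23954) = -(((106 - 41)² + 23638) - 23954) = -((65² + 23638) - 23954) = -((4225 + 23638) - 23954) = -(27863 - 23954) = -1*3909 = -3909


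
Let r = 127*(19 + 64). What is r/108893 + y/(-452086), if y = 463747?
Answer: -45733363545/49229000798 ≈ -0.92899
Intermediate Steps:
r = 10541 (r = 127*83 = 10541)
r/108893 + y/(-452086) = 10541/108893 + 463747/(-452086) = 10541*(1/108893) + 463747*(-1/452086) = 10541/108893 - 463747/452086 = -45733363545/49229000798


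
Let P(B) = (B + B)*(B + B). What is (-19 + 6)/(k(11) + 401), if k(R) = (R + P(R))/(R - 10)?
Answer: -13/896 ≈ -0.014509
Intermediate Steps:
P(B) = 4*B**2 (P(B) = (2*B)*(2*B) = 4*B**2)
k(R) = (R + 4*R**2)/(-10 + R) (k(R) = (R + 4*R**2)/(R - 10) = (R + 4*R**2)/(-10 + R))
(-19 + 6)/(k(11) + 401) = (-19 + 6)/(11*(1 + 4*11)/(-10 + 11) + 401) = -13/(11*(1 + 44)/1 + 401) = -13/(11*1*45 + 401) = -13/(495 + 401) = -13/896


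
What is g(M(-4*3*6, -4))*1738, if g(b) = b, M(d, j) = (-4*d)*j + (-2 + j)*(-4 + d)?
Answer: -1209648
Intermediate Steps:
M(d, j) = (-4 + d)*(-2 + j) - 4*d*j (M(d, j) = -4*d*j + (-4 + d)*(-2 + j) = (-4 + d)*(-2 + j) - 4*d*j)
g(M(-4*3*6, -4))*1738 = (8 - 4*(-4) - 2*(-4*3)*6 - 3*-4*3*6*(-4))*1738 = (8 + 16 - (-24)*6 - 3*(-12*6)*(-4))*1738 = (8 + 16 - 2*(-72) - 3*(-72)*(-4))*1738 = (8 + 16 + 144 - 864)*1738 = -696*1738 = -1209648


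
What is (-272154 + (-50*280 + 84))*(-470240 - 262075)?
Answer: 209493352050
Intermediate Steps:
(-272154 + (-50*280 + 84))*(-470240 - 262075) = (-272154 + (-14000 + 84))*(-732315) = (-272154 - 13916)*(-732315) = -286070*(-732315) = 209493352050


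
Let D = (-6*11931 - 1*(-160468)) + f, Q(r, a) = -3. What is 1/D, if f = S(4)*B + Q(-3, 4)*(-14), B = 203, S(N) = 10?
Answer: 1/90954 ≈ 1.0995e-5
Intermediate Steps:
f = 2072 (f = 10*203 - 3*(-14) = 2030 + 42 = 2072)
D = 90954 (D = (-6*11931 - 1*(-160468)) + 2072 = (-71586 + 160468) + 2072 = 88882 + 2072 = 90954)
1/D = 1/90954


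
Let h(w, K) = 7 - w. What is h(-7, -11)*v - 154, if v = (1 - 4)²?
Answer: -28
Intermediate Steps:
v = 9 (v = (-3)² = 9)
h(-7, -11)*v - 154 = (7 - 1*(-7))*9 - 154 = (7 + 7)*9 - 154 = 14*9 - 154 = 126 - 154 = -28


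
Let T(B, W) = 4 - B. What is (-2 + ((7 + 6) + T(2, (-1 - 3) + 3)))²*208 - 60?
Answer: 35092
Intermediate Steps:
(-2 + ((7 + 6) + T(2, (-1 - 3) + 3)))²*208 - 60 = (-2 + ((7 + 6) + (4 - 1*2)))²*208 - 60 = (-2 + (13 + (4 - 2)))²*208 - 60 = (-2 + (13 + 2))²*208 - 60 = (-2 + 15)²*208 - 60 = 13²*208 - 60 = 169*208 - 60 = 35152 - 60 = 35092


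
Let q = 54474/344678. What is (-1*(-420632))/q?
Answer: 72491298248/27237 ≈ 2.6615e+6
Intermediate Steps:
q = 27237/172339 (q = 54474*(1/344678) = 27237/172339 ≈ 0.15804)
(-1*(-420632))/q = (-1*(-420632))/(27237/172339) = 420632*(172339/27237) = 72491298248/27237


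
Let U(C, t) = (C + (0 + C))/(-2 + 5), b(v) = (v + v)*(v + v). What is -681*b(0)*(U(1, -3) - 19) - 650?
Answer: -650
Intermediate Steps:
b(v) = 4*v² (b(v) = (2*v)*(2*v) = 4*v²)
U(C, t) = 2*C/3 (U(C, t) = (C + C)/3 = (2*C)*(⅓) = 2*C/3)
-681*b(0)*(U(1, -3) - 19) - 650 = -681*4*0²*((⅔)*1 - 19) - 650 = -681*4*0*(⅔ - 19) - 650 = -0*(-55)/3 - 650 = -681*0 - 650 = 0 - 650 = -650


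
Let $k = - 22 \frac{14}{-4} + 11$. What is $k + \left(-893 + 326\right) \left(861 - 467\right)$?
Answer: $-223310$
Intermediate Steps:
$k = 88$ ($k = - 22 \cdot 14 \left(- \frac{1}{4}\right) + 11 = \left(-22\right) \left(- \frac{7}{2}\right) + 11 = 77 + 11 = 88$)
$k + \left(-893 + 326\right) \left(861 - 467\right) = 88 + \left(-893 + 326\right) \left(861 - 467\right) = 88 - 223398 = -223310$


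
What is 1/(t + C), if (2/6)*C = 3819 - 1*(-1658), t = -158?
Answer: 1/16273 ≈ 6.1451e-5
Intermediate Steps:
C = 16431 (C = 3*(3819 - 1*(-1658)) = 3*(3819 + 1658) = 3*5477 = 16431)
1/(t + C) = 1/(-158 + 16431) = 1/16273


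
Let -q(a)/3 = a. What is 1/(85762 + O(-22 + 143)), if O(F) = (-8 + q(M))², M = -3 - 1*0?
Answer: 1/85763 ≈ 1.1660e-5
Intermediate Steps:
M = -3 (M = -3 + 0 = -3)
q(a) = -3*a
O(F) = 1 (O(F) = (-8 - 3*(-3))² = (-8 + 9)² = 1² = 1)
1/(85762 + O(-22 + 143)) = 1/(85762 + 1) = 1/85763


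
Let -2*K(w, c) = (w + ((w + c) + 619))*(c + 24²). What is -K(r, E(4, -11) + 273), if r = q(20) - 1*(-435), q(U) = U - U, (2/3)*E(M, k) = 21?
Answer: 6316707/8 ≈ 7.8959e+5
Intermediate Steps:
E(M, k) = 63/2 (E(M, k) = (3/2)*21 = 63/2)
q(U) = 0
r = 435 (r = 0 - 1*(-435) = 0 + 435 = 435)
K(w, c) = -(576 + c)*(619 + c + 2*w)/2 (K(w, c) = -(w + ((w + c) + 619))*(c + 24²)/2 = -(w + ((c + w) + 619))*(c + 576)/2 = -(w + (619 + c + w))*(576 + c)/2 = -(619 + c + 2*w)*(576 + c)/2 = -(576 + c)*(619 + c + 2*w)/2)
-K(r, E(4, -11) + 273) = -(-178272 - 576*435 - 1195*(63/2 + 273)/2 - (63/2 + 273)²/2 - 1*(63/2 + 273)*435) = -(-178272 - 250560 - 1195/2*609/2 - (609/2)²/2 - 1*609/2*435) = -(-178272 - 250560 - 727755/4 - ½*370881/4 - 264915/2) = -(-178272 - 250560 - 727755/4 - 370881/8 - 264915/2) = -1*(-6316707/8) = 6316707/8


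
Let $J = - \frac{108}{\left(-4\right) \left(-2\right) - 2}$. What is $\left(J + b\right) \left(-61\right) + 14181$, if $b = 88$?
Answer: $9911$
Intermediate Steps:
$J = -18$ ($J = - \frac{108}{8 - 2} = - \frac{108}{6} = \left(-108\right) \frac{1}{6} = -18$)
$\left(J + b\right) \left(-61\right) + 14181 = \left(-18 + 88\right) \left(-61\right) + 14181 = 70 \left(-61\right) + 14181 = -4270 + 14181 = 9911$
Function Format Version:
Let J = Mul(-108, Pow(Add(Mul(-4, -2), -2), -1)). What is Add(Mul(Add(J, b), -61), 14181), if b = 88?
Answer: 9911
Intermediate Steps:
J = -18 (J = Mul(-108, Pow(Add(8, -2), -1)) = Mul(-108, Pow(6, -1)) = Mul(-108, Rational(1, 6)) = -18)
Add(Mul(Add(J, b), -61), 14181) = Add(Mul(Add(-18, 88), -61), 14181) = Add(Mul(70, -61), 14181) = Add(-4270, 14181) = 9911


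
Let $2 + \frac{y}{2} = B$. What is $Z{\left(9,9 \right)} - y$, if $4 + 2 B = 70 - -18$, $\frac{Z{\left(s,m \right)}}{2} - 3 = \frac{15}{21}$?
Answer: $- \frac{508}{7} \approx -72.571$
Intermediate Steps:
$Z{\left(s,m \right)} = \frac{52}{7}$ ($Z{\left(s,m \right)} = 6 + 2 \cdot \frac{15}{21} = 6 + 2 \cdot 15 \cdot \frac{1}{21} = 6 + 2 \cdot \frac{5}{7} = 6 + \frac{10}{7} = \frac{52}{7}$)
$B = 42$ ($B = -2 + \frac{70 - -18}{2} = -2 + \frac{70 + 18}{2} = -2 + \frac{1}{2} \cdot 88 = -2 + 44 = 42$)
$y = 80$ ($y = -4 + 2 \cdot 42 = -4 + 84 = 80$)
$Z{\left(9,9 \right)} - y = \frac{52}{7} - 80 = - \frac{508}{7}$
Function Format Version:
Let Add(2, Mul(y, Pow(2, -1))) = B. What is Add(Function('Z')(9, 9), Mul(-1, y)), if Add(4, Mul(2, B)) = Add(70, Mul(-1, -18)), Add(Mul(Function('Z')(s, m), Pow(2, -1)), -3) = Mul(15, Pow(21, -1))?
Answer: Rational(-508, 7) ≈ -72.571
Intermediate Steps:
Function('Z')(s, m) = Rational(52, 7) (Function('Z')(s, m) = Add(6, Mul(2, Mul(15, Pow(21, -1)))) = Add(6, Mul(2, Mul(15, Rational(1, 21)))) = Add(6, Mul(2, Rational(5, 7))) = Add(6, Rational(10, 7)) = Rational(52, 7))
B = 42 (B = Add(-2, Mul(Rational(1, 2), Add(70, Mul(-1, -18)))) = Add(-2, Mul(Rational(1, 2), Add(70, 18))) = Add(-2, Mul(Rational(1, 2), 88)) = Add(-2, 44) = 42)
y = 80 (y = Add(-4, Mul(2, 42)) = Add(-4, 84) = 80)
Add(Function('Z')(9, 9), Mul(-1, y)) = Add(Rational(52, 7), Mul(-1, 80)) = Add(Rational(52, 7), -80) = Rational(-508, 7)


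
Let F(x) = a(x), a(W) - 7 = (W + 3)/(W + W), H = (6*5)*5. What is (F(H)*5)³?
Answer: 423564751/8000 ≈ 52946.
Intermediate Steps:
H = 150 (H = 30*5 = 150)
a(W) = 7 + (3 + W)/(2*W) (a(W) = 7 + (W + 3)/(W + W) = 7 + (3 + W)/((2*W)) = 7 + (3 + W)*(1/(2*W)) = 7 + (3 + W)/(2*W))
F(x) = 3*(1 + 5*x)/(2*x)
(F(H)*5)³ = (((3/2)*(1 + 5*150)/150)*5)³ = (((3/2)*(1/150)*(1 + 750))*5)³ = (((3/2)*(1/150)*751)*5)³ = ((751/100)*5)³ = (751/20)³ = 423564751/8000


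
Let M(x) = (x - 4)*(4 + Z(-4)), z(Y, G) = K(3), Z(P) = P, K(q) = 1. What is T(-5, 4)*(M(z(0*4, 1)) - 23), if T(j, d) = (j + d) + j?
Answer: 138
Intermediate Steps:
z(Y, G) = 1
T(j, d) = d + 2*j (T(j, d) = (d + j) + j = d + 2*j)
M(x) = 0 (M(x) = (x - 4)*(4 - 4) = (-4 + x)*0 = 0)
T(-5, 4)*(M(z(0*4, 1)) - 23) = (4 + 2*(-5))*(0 - 23) = (4 - 10)*(-23) = -6*(-23) = 138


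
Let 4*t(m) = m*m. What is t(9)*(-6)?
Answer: -243/2 ≈ -121.50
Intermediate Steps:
t(m) = m**2/4 (t(m) = (m*m)/4 = m**2/4)
t(9)*(-6) = ((1/4)*9**2)*(-6) = ((1/4)*81)*(-6) = (81/4)*(-6) = -243/2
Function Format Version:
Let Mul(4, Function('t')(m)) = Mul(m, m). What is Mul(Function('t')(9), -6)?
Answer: Rational(-243, 2) ≈ -121.50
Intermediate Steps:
Function('t')(m) = Mul(Rational(1, 4), Pow(m, 2)) (Function('t')(m) = Mul(Rational(1, 4), Mul(m, m)) = Mul(Rational(1, 4), Pow(m, 2)))
Mul(Function('t')(9), -6) = Mul(Mul(Rational(1, 4), Pow(9, 2)), -6) = Mul(Mul(Rational(1, 4), 81), -6) = Mul(Rational(81, 4), -6) = Rational(-243, 2)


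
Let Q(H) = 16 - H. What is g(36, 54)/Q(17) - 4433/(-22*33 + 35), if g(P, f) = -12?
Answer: 12725/691 ≈ 18.415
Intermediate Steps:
g(36, 54)/Q(17) - 4433/(-22*33 + 35) = -12/(16 - 1*17) - 4433/(-22*33 + 35) = -12/(16 - 17) - 4433/(-726 + 35) = -12/(-1) - 4433/(-691) = -12*(-1) - 4433*(-1/691) = 12 + 4433/691 = 12725/691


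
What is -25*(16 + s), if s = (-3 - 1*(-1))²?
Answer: -500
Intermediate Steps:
s = 4 (s = (-3 + 1)² = (-2)² = 4)
-25*(16 + s) = -25*(16 + 4) = -25*20 = -500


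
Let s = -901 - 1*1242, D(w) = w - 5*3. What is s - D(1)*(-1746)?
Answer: -26587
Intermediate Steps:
D(w) = -15 + w (D(w) = w - 15 = -15 + w)
s = -2143 (s = -901 - 1242 = -2143)
s - D(1)*(-1746) = -2143 - (-15 + 1)*(-1746) = -2143 - (-14)*(-1746) = -2143 - 1*24444 = -2143 - 24444 = -26587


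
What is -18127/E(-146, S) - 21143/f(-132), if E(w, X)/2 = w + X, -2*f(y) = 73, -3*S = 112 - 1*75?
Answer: 44141513/69350 ≈ 636.50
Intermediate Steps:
S = -37/3 (S = -(112 - 1*75)/3 = -(112 - 75)/3 = -1/3*37 = -37/3 ≈ -12.333)
f(y) = -73/2 (f(y) = -1/2*73 = -73/2)
E(w, X) = 2*X + 2*w (E(w, X) = 2*(w + X) = 2*(X + w) = 2*X + 2*w)
-18127/E(-146, S) - 21143/f(-132) = -18127/(2*(-37/3) + 2*(-146)) - 21143/(-73/2) = -18127/(-74/3 - 292) - 21143*(-2/73) = -18127/(-950/3) + 42286/73 = -18127*(-3/950) + 42286/73 = 54381/950 + 42286/73 = 44141513/69350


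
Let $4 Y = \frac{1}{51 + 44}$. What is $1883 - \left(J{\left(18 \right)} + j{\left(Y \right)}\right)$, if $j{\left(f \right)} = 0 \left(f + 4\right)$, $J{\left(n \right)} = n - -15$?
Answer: $1850$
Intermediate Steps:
$J{\left(n \right)} = 15 + n$ ($J{\left(n \right)} = n + 15 = 15 + n$)
$Y = \frac{1}{380}$ ($Y = \frac{1}{4 \left(51 + 44\right)} = \frac{1}{4 \cdot 95} = \frac{1}{4} \cdot \frac{1}{95} = \frac{1}{380} \approx 0.0026316$)
$j{\left(f \right)} = 0$ ($j{\left(f \right)} = 0 \left(4 + f\right) = 0$)
$1883 - \left(J{\left(18 \right)} + j{\left(Y \right)}\right) = 1883 - \left(\left(15 + 18\right) + 0\right) = 1883 - \left(33 + 0\right) = 1883 - 33 = 1850$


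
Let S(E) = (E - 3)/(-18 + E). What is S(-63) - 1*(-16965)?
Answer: 458077/27 ≈ 16966.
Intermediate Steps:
S(E) = (-3 + E)/(-18 + E)
S(-63) - 1*(-16965) = (-3 - 63)/(-18 - 63) - 1*(-16965) = -66/(-81) + 16965 = -1/81*(-66) + 16965 = 22/27 + 16965 = 458077/27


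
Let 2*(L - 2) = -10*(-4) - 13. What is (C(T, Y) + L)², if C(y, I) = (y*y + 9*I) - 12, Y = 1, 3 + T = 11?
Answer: 23409/4 ≈ 5852.3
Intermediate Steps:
T = 8 (T = -3 + 11 = 8)
C(y, I) = -12 + y² + 9*I (C(y, I) = (y² + 9*I) - 12 = -12 + y² + 9*I)
L = 31/2 (L = 2 + (-10*(-4) - 13)/2 = 2 + (40 - 13)/2 = 2 + (½)*27 = 2 + 27/2 = 31/2 ≈ 15.500)
(C(T, Y) + L)² = ((-12 + 8² + 9*1) + 31/2)² = ((-12 + 64 + 9) + 31/2)² = (61 + 31/2)² = (153/2)² = 23409/4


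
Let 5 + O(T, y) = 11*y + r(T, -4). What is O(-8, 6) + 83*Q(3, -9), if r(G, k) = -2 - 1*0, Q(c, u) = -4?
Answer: -273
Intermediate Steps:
r(G, k) = -2 (r(G, k) = -2 + 0 = -2)
O(T, y) = -7 + 11*y (O(T, y) = -5 + (11*y - 2) = -5 + (-2 + 11*y) = -7 + 11*y)
O(-8, 6) + 83*Q(3, -9) = (-7 + 11*6) + 83*(-4) = (-7 + 66) - 332 = 59 - 332 = -273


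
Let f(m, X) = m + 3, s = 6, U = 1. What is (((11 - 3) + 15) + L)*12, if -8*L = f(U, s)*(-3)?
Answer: 294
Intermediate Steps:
f(m, X) = 3 + m
L = 3/2 (L = -(3 + 1)*(-3)/8 = -(-3)/2 = -1/8*(-12) = 3/2 ≈ 1.5000)
(((11 - 3) + 15) + L)*12 = (((11 - 3) + 15) + 3/2)*12 = ((8 + 15) + 3/2)*12 = (23 + 3/2)*12 = (49/2)*12 = 294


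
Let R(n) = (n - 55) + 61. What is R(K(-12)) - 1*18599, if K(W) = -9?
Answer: -18602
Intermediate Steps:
R(n) = 6 + n (R(n) = (-55 + n) + 61 = 6 + n)
R(K(-12)) - 1*18599 = (6 - 9) - 1*18599 = -3 - 18599 = -18602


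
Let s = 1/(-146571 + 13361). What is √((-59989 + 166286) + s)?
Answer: √1886230070984490/133210 ≈ 326.03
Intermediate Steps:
s = -1/133210 (s = 1/(-133210) = -1/133210 ≈ -7.5069e-6)
√((-59989 + 166286) + s) = √((-59989 + 166286) - 1/133210) = √(106297 - 1/133210) = √(14159823369/133210) = √1886230070984490/133210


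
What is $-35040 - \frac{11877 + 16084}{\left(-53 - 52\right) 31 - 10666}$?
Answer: $- \frac{487763879}{13921} \approx -35038.0$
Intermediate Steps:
$-35040 - \frac{11877 + 16084}{\left(-53 - 52\right) 31 - 10666} = -35040 - \frac{27961}{\left(-105\right) 31 - 10666} = -35040 - \frac{27961}{-3255 - 10666} = -35040 - \frac{27961}{-13921} = -35040 - 27961 \left(- \frac{1}{13921}\right) = -35040 - - \frac{27961}{13921} = -35040 + \frac{27961}{13921} = - \frac{487763879}{13921}$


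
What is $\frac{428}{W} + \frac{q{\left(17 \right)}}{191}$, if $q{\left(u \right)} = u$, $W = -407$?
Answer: $- \frac{74829}{77737} \approx -0.96259$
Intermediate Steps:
$\frac{428}{W} + \frac{q{\left(17 \right)}}{191} = \frac{428}{-407} + \frac{17}{191} = 428 \left(- \frac{1}{407}\right) + 17 \cdot \frac{1}{191} = - \frac{428}{407} + \frac{17}{191} = - \frac{74829}{77737}$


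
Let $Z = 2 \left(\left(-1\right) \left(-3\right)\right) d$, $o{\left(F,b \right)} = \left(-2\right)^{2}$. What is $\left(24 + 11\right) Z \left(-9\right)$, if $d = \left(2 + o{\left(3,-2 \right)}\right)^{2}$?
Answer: $-68040$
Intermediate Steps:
$o{\left(F,b \right)} = 4$
$d = 36$ ($d = \left(2 + 4\right)^{2} = 6^{2} = 36$)
$Z = 216$ ($Z = 2 \left(\left(-1\right) \left(-3\right)\right) 36 = 2 \cdot 3 \cdot 36 = 6 \cdot 36 = 216$)
$\left(24 + 11\right) Z \left(-9\right) = \left(24 + 11\right) 216 \left(-9\right) = 35 \cdot 216 \left(-9\right) = 7560 \left(-9\right) = -68040$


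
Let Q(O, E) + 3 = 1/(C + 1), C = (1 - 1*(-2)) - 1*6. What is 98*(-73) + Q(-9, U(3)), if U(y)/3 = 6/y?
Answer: -14315/2 ≈ -7157.5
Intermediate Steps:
C = -3 (C = (1 + 2) - 6 = 3 - 6 = -3)
U(y) = 18/y (U(y) = 3*(6/y) = 18/y)
Q(O, E) = -7/2 (Q(O, E) = -3 + 1/(-3 + 1) = -3 + 1/(-2) = -3 - ½ = -7/2)
98*(-73) + Q(-9, U(3)) = 98*(-73) - 7/2 = -7154 - 7/2 = -14315/2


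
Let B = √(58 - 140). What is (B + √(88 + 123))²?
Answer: 129 + 2*I*√17302 ≈ 129.0 + 263.07*I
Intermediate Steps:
B = I*√82 (B = √(-82) = I*√82 ≈ 9.0554*I)
(B + √(88 + 123))² = (I*√82 + √(88 + 123))² = (I*√82 + √211)² = (√211 + I*√82)²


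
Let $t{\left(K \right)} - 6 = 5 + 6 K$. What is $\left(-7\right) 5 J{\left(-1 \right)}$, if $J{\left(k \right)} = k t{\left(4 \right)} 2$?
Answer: $2450$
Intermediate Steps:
$t{\left(K \right)} = 11 + 6 K$ ($t{\left(K \right)} = 6 + \left(5 + 6 K\right) = 11 + 6 K$)
$J{\left(k \right)} = 70 k$ ($J{\left(k \right)} = k \left(11 + 6 \cdot 4\right) 2 = k \left(11 + 24\right) 2 = k 35 \cdot 2 = 35 k 2 = 70 k$)
$\left(-7\right) 5 J{\left(-1 \right)} = \left(-7\right) 5 \cdot 70 \left(-1\right) = \left(-35\right) \left(-70\right) = 2450$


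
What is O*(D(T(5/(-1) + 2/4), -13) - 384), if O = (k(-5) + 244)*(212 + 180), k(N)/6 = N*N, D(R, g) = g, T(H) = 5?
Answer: -61315856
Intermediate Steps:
k(N) = 6*N**2 (k(N) = 6*(N*N) = 6*N**2)
O = 154448 (O = (6*(-5)**2 + 244)*(212 + 180) = (6*25 + 244)*392 = (150 + 244)*392 = 394*392 = 154448)
O*(D(T(5/(-1) + 2/4), -13) - 384) = 154448*(-13 - 384) = 154448*(-397) = -61315856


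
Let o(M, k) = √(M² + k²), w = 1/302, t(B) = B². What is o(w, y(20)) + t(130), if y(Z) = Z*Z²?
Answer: 16900 + √5837056000001/302 ≈ 24900.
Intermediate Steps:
y(Z) = Z³
w = 1/302 ≈ 0.0033113
o(w, y(20)) + t(130) = √((1/302)² + (20³)²) + 130² = √(1/91204 + 8000²) + 16900 = √(1/91204 + 64000000) + 16900 = √(5837056000001/91204) + 16900 = √5837056000001/302 + 16900 = 16900 + √5837056000001/302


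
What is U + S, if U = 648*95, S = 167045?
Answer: 228605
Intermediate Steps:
U = 61560
U + S = 61560 + 167045 = 228605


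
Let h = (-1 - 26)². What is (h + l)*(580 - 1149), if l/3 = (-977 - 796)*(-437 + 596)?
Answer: 480800448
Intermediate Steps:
l = -845721 (l = 3*((-977 - 796)*(-437 + 596)) = 3*(-1773*159) = 3*(-281907) = -845721)
h = 729 (h = (-27)² = 729)
(h + l)*(580 - 1149) = (729 - 845721)*(580 - 1149) = -844992*(-569) = 480800448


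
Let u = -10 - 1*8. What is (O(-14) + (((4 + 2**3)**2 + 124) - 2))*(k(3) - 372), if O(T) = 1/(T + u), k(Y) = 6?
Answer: -1557513/16 ≈ -97345.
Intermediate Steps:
u = -18 (u = -10 - 8 = -18)
O(T) = 1/(-18 + T) (O(T) = 1/(T - 18) = 1/(-18 + T))
(O(-14) + (((4 + 2**3)**2 + 124) - 2))*(k(3) - 372) = (1/(-18 - 14) + (((4 + 2**3)**2 + 124) - 2))*(6 - 372) = (1/(-32) + (((4 + 8)**2 + 124) - 2))*(-366) = (-1/32 + ((12**2 + 124) - 2))*(-366) = (-1/32 + ((144 + 124) - 2))*(-366) = (-1/32 + (268 - 2))*(-366) = (-1/32 + 266)*(-366) = (8511/32)*(-366) = -1557513/16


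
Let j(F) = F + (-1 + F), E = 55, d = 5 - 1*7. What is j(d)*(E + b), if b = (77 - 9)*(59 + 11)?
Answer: -24075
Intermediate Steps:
d = -2 (d = 5 - 7 = -2)
j(F) = -1 + 2*F
b = 4760 (b = 68*70 = 4760)
j(d)*(E + b) = (-1 + 2*(-2))*(55 + 4760) = (-1 - 4)*4815 = -5*4815 = -24075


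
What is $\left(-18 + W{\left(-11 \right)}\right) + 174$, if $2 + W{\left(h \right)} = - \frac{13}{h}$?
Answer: $\frac{1707}{11} \approx 155.18$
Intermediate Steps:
$W{\left(h \right)} = -2 - \frac{13}{h}$
$\left(-18 + W{\left(-11 \right)}\right) + 174 = \left(-18 - \left(2 + \frac{13}{-11}\right)\right) + 174 = \left(-18 - \frac{9}{11}\right) + 174 = - \frac{207}{11} + 174 = \frac{1707}{11}$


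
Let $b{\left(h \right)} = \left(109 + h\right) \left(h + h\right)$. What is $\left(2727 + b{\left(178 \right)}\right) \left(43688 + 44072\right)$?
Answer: $9205936240$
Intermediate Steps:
$b{\left(h \right)} = 2 h \left(109 + h\right)$ ($b{\left(h \right)} = \left(109 + h\right) 2 h = 2 h \left(109 + h\right)$)
$\left(2727 + b{\left(178 \right)}\right) \left(43688 + 44072\right) = \left(2727 + 2 \cdot 178 \left(109 + 178\right)\right) \left(43688 + 44072\right) = \left(2727 + 2 \cdot 178 \cdot 287\right) 87760 = \left(2727 + 102172\right) 87760 = 104899 \cdot 87760 = 9205936240$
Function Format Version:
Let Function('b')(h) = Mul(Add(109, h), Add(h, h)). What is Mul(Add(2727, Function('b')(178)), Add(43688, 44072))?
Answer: 9205936240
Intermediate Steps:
Function('b')(h) = Mul(2, h, Add(109, h)) (Function('b')(h) = Mul(Add(109, h), Mul(2, h)) = Mul(2, h, Add(109, h)))
Mul(Add(2727, Function('b')(178)), Add(43688, 44072)) = Mul(Add(2727, Mul(2, 178, Add(109, 178))), Add(43688, 44072)) = Mul(Add(2727, Mul(2, 178, 287)), 87760) = Mul(Add(2727, 102172), 87760) = Mul(104899, 87760) = 9205936240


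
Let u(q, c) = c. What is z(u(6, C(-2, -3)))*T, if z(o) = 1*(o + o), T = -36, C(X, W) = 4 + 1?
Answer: -360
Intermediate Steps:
C(X, W) = 5
z(o) = 2*o (z(o) = 1*(2*o) = 2*o)
z(u(6, C(-2, -3)))*T = (2*5)*(-36) = 10*(-36) = -360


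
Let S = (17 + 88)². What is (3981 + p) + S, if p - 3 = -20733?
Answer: -5724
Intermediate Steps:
p = -20730 (p = 3 - 20733 = -20730)
S = 11025 (S = 105² = 11025)
(3981 + p) + S = (3981 - 20730) + 11025 = -16749 + 11025 = -5724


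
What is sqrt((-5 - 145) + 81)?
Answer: I*sqrt(69) ≈ 8.3066*I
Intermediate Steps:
sqrt((-5 - 145) + 81) = sqrt(-150 + 81) = sqrt(-69) = I*sqrt(69)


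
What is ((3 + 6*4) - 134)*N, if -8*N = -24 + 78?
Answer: 2889/4 ≈ 722.25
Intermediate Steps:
N = -27/4 (N = -(-24 + 78)/8 = -1/8*54 = -27/4 ≈ -6.7500)
((3 + 6*4) - 134)*N = ((3 + 6*4) - 134)*(-27/4) = ((3 + 24) - 134)*(-27/4) = (27 - 134)*(-27/4) = -107*(-27/4) = 2889/4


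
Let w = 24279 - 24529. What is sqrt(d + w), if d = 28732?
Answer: sqrt(28482) ≈ 168.77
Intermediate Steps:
w = -250
sqrt(d + w) = sqrt(28732 - 250) = sqrt(28482)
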